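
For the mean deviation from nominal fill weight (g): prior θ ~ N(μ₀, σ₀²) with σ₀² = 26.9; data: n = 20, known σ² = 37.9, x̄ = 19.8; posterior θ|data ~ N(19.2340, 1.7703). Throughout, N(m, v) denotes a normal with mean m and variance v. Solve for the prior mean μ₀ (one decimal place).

μ₀ = 11.2

With known observation variance, the Normal–Normal posterior has precision τ_n = τ₀ + n/σ² and mean μ_n = (τ₀μ₀ + (n/σ²)x̄)/τ_n.
Here τ₀ = 1/26.9 = 0.037175 and τ_data = 20/37.9 = 0.527704, so τ_n = 0.564879.
Rearranging for μ₀: μ₀ = (μ_n·τ_n − τ_data·x̄)/τ₀ = (19.2340·0.564879 − 0.527704·19.8) / 0.037175 = 0.416343/0.037175 ≈ 11.2.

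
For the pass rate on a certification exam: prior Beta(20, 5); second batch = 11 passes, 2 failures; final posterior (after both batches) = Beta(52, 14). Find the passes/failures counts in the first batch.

Because Beta–binomial updating is additive in the counts, the combined data contributed (α_post−α_prior, β_post−β_prior) successes and failures.
Total across both batches: 52−20=32 passes, 14−5=9 failures.
Subtract the second batch: 32−11=21 passes and 9−2=7 failures.

21 passes and 7 failures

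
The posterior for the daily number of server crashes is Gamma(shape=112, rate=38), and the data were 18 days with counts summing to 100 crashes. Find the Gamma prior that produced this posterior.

Gamma–Poisson conjugacy: posterior shape = α + Σxᵢ, posterior rate = β + n.
So α = 112 − 100 = 12 and β = 38 − 18 = 20.

Gamma(shape=12, rate=20)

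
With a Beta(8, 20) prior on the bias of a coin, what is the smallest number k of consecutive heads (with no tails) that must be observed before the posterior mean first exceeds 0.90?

After k heads and 0 tails the posterior is Beta(8+k, 20), with mean (8+k)/(8+20+k).
Set (8+k)/(28+k) > 0.90 and solve: k > (0.90·28 − 8)/(1 − 0.90) = 172.000.
The smallest integer exceeding 172.000 is 173.

k = 173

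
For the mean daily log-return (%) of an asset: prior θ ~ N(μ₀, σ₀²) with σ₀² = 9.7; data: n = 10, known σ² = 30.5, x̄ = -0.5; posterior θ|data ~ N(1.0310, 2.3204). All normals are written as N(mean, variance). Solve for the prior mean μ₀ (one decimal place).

The posterior mean is a precision-weighted average: μ_n = (τ₀μ₀ + τ_data·x̄)/(τ₀+τ_data), with τ₀=1/σ₀² and τ_data=n/σ².
Here τ₀ = 1/9.7 = 0.103093 and τ_data = 10/30.5 = 0.327869, so τ_n = 0.430962.
Rearranging for μ₀: μ₀ = (μ_n·τ_n − τ_data·x̄)/τ₀ = (1.0310·0.430962 − 0.327869·-0.5) / 0.103093 = 0.608256/0.103093 ≈ 5.9.

μ₀ = 5.9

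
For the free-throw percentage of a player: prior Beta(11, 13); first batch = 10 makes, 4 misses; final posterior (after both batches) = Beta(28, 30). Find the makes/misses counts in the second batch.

Because Beta–binomial updating is additive in the counts, the combined data contributed (α_post−α_prior, β_post−β_prior) successes and failures.
Total across both batches: 28−11=17 makes, 30−13=17 misses.
Subtract the first batch: 17−10=7 makes and 17−4=13 misses.

7 makes and 13 misses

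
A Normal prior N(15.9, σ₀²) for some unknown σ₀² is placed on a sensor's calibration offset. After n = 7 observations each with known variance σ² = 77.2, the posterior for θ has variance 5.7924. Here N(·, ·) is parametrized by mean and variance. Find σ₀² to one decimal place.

σ₀² = 12.2

For the Normal–Normal model with known σ², precisions add: τ_n = τ₀ + n/σ².
So 1/σ₀² = 1/5.7924 − 7/77.2 = 0.172640 − 0.090674 = 0.081966.
Hence σ₀² = 1/0.081966 ≈ 12.2.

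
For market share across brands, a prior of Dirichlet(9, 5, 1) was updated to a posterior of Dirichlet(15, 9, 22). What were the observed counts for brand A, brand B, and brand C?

counts (6, 4, 21)

For a Dirichlet(α) prior with multinomial counts c, the posterior is Dirichlet(α + c) componentwise.
Counts are posterior − prior componentwise: 15−9=6, 9−5=4, 22−1=21.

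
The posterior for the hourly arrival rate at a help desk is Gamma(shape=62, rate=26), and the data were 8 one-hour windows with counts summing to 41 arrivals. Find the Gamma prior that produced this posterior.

Gamma(shape=21, rate=18)

Gamma–Poisson conjugacy: posterior shape = α + Σxᵢ, posterior rate = β + n.
So α = 62 − 41 = 21 and β = 26 − 8 = 18.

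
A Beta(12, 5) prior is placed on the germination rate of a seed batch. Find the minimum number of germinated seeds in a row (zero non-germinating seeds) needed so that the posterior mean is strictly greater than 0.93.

k = 55

After k germinated seeds and 0 non-germinating seeds the posterior is Beta(12+k, 5), with mean (12+k)/(12+5+k).
Set (12+k)/(17+k) > 0.93 and solve: k > (0.93·17 − 12)/(1 − 0.93) = 54.429.
The smallest integer exceeding 54.429 is 55.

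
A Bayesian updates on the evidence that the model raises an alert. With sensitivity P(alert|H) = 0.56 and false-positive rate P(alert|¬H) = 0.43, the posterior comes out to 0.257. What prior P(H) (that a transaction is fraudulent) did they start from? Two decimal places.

In odds form, posterior odds = prior odds × likelihood ratio, so prior odds = posterior odds ÷ LR.
Posterior odds = 0.257/(1−0.257) = 0.3459. LR = 0.56/0.43 = 1.3023.
Prior odds = 0.3459/1.3023 = 0.2656, so P(H) = 0.2656/(1+0.2656) ≈ 0.21.

P(H) = 0.21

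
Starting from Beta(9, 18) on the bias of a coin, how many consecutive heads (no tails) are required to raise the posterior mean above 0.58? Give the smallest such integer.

k = 16

After k heads and 0 tails the posterior is Beta(9+k, 18), with mean (9+k)/(9+18+k).
Set (9+k)/(27+k) > 0.58 and solve: k > (0.58·27 − 9)/(1 − 0.58) = 15.857.
The smallest integer exceeding 15.857 is 16, and checking k=16: (25)/(43) = 0.5814 > 0.58.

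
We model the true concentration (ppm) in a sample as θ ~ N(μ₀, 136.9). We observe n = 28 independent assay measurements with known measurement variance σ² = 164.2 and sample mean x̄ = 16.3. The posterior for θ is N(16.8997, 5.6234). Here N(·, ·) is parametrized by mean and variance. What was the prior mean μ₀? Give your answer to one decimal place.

μ₀ = 30.9

The posterior mean is a precision-weighted average: μ_n = (τ₀μ₀ + τ_data·x̄)/(τ₀+τ_data), with τ₀=1/σ₀² and τ_data=n/σ².
Here τ₀ = 1/136.9 = 0.007305 and τ_data = 28/164.2 = 0.170524, so τ_n = 0.177829.
Rearranging for μ₀: μ₀ = (μ_n·τ_n − τ_data·x̄)/τ₀ = (16.8997·0.177829 − 0.170524·16.3) / 0.007305 = 0.225716/0.007305 ≈ 30.9.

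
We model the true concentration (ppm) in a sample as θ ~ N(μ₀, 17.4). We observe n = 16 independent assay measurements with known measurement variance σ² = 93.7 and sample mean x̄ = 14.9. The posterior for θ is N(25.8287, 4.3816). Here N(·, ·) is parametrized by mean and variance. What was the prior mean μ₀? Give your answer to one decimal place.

μ₀ = 58.3

With known observation variance, the Normal–Normal posterior has precision τ_n = τ₀ + n/σ² and mean μ_n = (τ₀μ₀ + (n/σ²)x̄)/τ_n.
Here τ₀ = 1/17.4 = 0.057471 and τ_data = 16/93.7 = 0.170758, so τ_n = 0.228229.
Rearranging for μ₀: μ₀ = (μ_n·τ_n − τ_data·x̄)/τ₀ = (25.8287·0.228229 − 0.170758·14.9) / 0.057471 = 3.350564/0.057471 ≈ 58.3.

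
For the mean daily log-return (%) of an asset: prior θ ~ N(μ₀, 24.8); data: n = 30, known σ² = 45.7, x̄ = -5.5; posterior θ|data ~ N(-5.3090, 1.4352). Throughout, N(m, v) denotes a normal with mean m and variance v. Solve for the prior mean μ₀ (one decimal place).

μ₀ = -2.2

With known observation variance, the Normal–Normal posterior has precision τ_n = τ₀ + n/σ² and mean μ_n = (τ₀μ₀ + (n/σ²)x̄)/τ_n.
Here τ₀ = 1/24.8 = 0.040323 and τ_data = 30/45.7 = 0.656455, so τ_n = 0.696778.
Rearranging for μ₀: μ₀ = (μ_n·τ_n − τ_data·x̄)/τ₀ = (-5.3090·0.696778 − 0.656455·-5.5) / 0.040323 = -0.088692/0.040323 ≈ -2.2.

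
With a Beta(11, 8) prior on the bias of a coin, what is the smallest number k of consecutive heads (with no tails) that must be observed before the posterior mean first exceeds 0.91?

After k heads and 0 tails the posterior is Beta(11+k, 8), with mean (11+k)/(11+8+k).
Set (11+k)/(19+k) > 0.91 and solve: k > (0.91·19 − 11)/(1 − 0.91) = 69.889.
The smallest integer exceeding 69.889 is 70, and checking k=70: (81)/(89) = 0.9101 > 0.91.

k = 70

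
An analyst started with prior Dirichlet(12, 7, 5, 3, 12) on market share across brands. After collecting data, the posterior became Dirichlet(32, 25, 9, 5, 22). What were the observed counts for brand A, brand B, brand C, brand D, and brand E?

For a Dirichlet(α) prior with multinomial counts c, the posterior is Dirichlet(α + c) componentwise.
Counts are posterior − prior componentwise: 32−12=20, 25−7=18, 9−5=4, 5−3=2, 22−12=10.

counts (20, 18, 4, 2, 10)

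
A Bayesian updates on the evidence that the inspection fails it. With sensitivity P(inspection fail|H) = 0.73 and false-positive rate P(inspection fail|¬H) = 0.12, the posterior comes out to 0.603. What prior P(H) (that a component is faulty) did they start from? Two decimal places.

In odds form, posterior odds = prior odds × likelihood ratio, so prior odds = posterior odds ÷ LR.
Posterior odds = 0.603/(1−0.603) = 1.5189. LR = 0.73/0.12 = 6.0833.
Prior odds = 1.5189/6.0833 = 0.2497, so P(H) = 0.2497/(1+0.2497) ≈ 0.20.

P(H) = 0.20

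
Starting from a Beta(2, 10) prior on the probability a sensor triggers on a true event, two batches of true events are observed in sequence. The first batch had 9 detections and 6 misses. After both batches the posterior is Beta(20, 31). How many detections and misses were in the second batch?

9 detections and 15 misses

Sequential conjugate updates are equivalent to a single update on the pooled data, so total successes = posterior α − prior α and total failures = posterior β − prior β.
Total across both batches: 20−2=18 detections, 31−10=21 misses.
Subtract the first batch: 18−9=9 detections and 21−6=15 misses.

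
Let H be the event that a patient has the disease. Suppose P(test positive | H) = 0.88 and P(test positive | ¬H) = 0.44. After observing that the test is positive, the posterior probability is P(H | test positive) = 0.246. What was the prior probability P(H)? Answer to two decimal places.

Bayes' rule in odds form gives O(H|E) = O(H)·[P(E|H)/P(E|¬H)], hence O(H) = O(H|E)/LR.
Posterior odds = 0.246/(1−0.246) = 0.3263. LR = 0.88/0.44 = 2.0000.
Prior odds = 0.3263/2.0000 = 0.1631, so P(H) = 0.1631/(1+0.1631) ≈ 0.14.

P(H) = 0.14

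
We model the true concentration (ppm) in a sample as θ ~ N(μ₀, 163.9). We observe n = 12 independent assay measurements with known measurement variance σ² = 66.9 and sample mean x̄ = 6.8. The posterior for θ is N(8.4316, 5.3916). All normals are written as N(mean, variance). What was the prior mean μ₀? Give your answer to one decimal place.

The posterior mean is a precision-weighted average: μ_n = (τ₀μ₀ + τ_data·x̄)/(τ₀+τ_data), with τ₀=1/σ₀² and τ_data=n/σ².
Here τ₀ = 1/163.9 = 0.006101 and τ_data = 12/66.9 = 0.179372, so τ_n = 0.185473.
Rearranging for μ₀: μ₀ = (μ_n·τ_n − τ_data·x̄)/τ₀ = (8.4316·0.185473 − 0.179372·6.8) / 0.006101 = 0.344105/0.006101 ≈ 56.4.

μ₀ = 56.4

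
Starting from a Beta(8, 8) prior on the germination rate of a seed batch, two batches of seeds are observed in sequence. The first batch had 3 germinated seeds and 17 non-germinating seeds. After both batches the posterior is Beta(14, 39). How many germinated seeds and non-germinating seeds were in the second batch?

Sequential conjugate updates are equivalent to a single update on the pooled data, so total successes = posterior α − prior α and total failures = posterior β − prior β.
Total across both batches: 14−8=6 germinated seeds, 39−8=31 non-germinating seeds.
Subtract the first batch: 6−3=3 germinated seeds and 31−17=14 non-germinating seeds.

3 germinated seeds and 14 non-germinating seeds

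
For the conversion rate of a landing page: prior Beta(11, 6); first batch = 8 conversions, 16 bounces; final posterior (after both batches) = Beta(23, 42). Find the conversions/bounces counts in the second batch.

4 conversions and 20 bounces

Because Beta–binomial updating is additive in the counts, the combined data contributed (α_post−α_prior, β_post−β_prior) successes and failures.
Total across both batches: 23−11=12 conversions, 42−6=36 bounces.
Subtract the first batch: 12−8=4 conversions and 36−16=20 bounces.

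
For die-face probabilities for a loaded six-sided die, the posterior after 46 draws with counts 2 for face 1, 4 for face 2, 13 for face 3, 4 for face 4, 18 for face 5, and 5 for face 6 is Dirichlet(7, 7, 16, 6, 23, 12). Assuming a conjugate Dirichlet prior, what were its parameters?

For a Dirichlet(α) prior with multinomial counts c, the posterior is Dirichlet(α + c) componentwise.
Subtract each count from the matching posterior parameter: 7−2=5, 7−4=3, 16−13=3, 6−4=2, 23−18=5, 12−5=7.

Dirichlet(5, 3, 3, 2, 5, 7)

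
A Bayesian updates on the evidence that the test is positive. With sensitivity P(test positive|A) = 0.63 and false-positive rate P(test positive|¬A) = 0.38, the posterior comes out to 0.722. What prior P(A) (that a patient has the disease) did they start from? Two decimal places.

Bayes' rule in odds form gives O(A|E) = O(A)·[P(E|A)/P(E|¬A)], hence O(A) = O(A|E)/LR.
Posterior odds = 0.722/(1−0.722) = 2.5971. LR = 0.63/0.38 = 1.6579.
Prior odds = 2.5971/1.6579 = 1.5665, so P(A) = 1.5665/(1+1.5665) ≈ 0.61.

P(A) = 0.61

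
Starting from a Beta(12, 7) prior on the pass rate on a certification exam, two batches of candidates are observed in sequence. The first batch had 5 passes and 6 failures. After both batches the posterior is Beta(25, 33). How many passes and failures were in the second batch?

8 passes and 20 failures

Sequential conjugate updates are equivalent to a single update on the pooled data, so total successes = posterior α − prior α and total failures = posterior β − prior β.
Total across both batches: 25−12=13 passes, 33−7=26 failures.
Subtract the first batch: 13−5=8 passes and 26−6=20 failures.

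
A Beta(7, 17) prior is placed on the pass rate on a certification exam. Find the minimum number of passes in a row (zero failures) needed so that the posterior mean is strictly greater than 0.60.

After k passes and 0 failures the posterior is Beta(7+k, 17), with mean (7+k)/(7+17+k).
Set (7+k)/(24+k) > 0.60 and solve: k > (0.60·24 − 7)/(1 − 0.60) = 18.500.
The smallest integer exceeding 18.500 is 19, and checking k=19: (26)/(43) = 0.6047 > 0.60.

k = 19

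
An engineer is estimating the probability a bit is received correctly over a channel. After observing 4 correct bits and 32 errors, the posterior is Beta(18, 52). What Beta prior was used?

Beta(14, 20)

A Beta(α, β) prior with s successes and f failures in binomial data gives a Beta(α+s, β+f) posterior.
So α = 18 − 4 = 14 and β = 52 − 32 = 20.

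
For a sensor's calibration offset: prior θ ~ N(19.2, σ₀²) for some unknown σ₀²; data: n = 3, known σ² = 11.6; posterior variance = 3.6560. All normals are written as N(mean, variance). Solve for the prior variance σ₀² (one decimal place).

Posterior precision equals prior precision plus data precision: 1/σ_n² = 1/σ₀² + n/σ².
So 1/σ₀² = 1/3.6560 − 3/11.6 = 0.273523 − 0.258621 = 0.014902.
Hence σ₀² = 1/0.014902 ≈ 67.1.

σ₀² = 67.1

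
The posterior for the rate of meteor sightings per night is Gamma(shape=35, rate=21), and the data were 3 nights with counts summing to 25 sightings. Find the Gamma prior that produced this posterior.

Gamma–Poisson conjugacy: posterior shape = α + Σxᵢ, posterior rate = β + n.
So α = 35 − 25 = 10 and β = 21 − 3 = 18.

Gamma(shape=10, rate=18)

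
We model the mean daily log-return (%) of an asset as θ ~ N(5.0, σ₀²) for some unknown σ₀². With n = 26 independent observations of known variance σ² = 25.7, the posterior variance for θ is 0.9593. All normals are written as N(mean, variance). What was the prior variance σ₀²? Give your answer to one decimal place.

σ₀² = 32.5

Posterior precision equals prior precision plus data precision: 1/σ_n² = 1/σ₀² + n/σ².
So 1/σ₀² = 1/0.9593 − 26/25.7 = 1.042427 − 1.011673 = 0.030754.
Hence σ₀² = 1/0.030754 ≈ 32.5.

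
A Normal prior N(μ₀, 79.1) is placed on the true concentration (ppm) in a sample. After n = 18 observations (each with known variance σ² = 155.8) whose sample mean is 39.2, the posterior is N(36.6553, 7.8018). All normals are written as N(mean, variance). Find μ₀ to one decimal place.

The posterior mean is a precision-weighted average: μ_n = (τ₀μ₀ + τ_data·x̄)/(τ₀+τ_data), with τ₀=1/σ₀² and τ_data=n/σ².
Here τ₀ = 1/79.1 = 0.012642 and τ_data = 18/155.8 = 0.115533, so τ_n = 0.128175.
Rearranging for μ₀: μ₀ = (μ_n·τ_n − τ_data·x̄)/τ₀ = (36.6553·0.128175 − 0.115533·39.2) / 0.012642 = 0.169399/0.012642 ≈ 13.4.

μ₀ = 13.4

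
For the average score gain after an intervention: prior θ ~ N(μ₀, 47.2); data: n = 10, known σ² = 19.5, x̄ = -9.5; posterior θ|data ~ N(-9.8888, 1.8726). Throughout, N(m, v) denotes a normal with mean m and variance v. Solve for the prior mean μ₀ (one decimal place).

μ₀ = -19.3

With known observation variance, the Normal–Normal posterior has precision τ_n = τ₀ + n/σ² and mean μ_n = (τ₀μ₀ + (n/σ²)x̄)/τ_n.
Here τ₀ = 1/47.2 = 0.021186 and τ_data = 10/19.5 = 0.512821, so τ_n = 0.534007.
Rearranging for μ₀: μ₀ = (μ_n·τ_n − τ_data·x̄)/τ₀ = (-9.8888·0.534007 − 0.512821·-9.5) / 0.021186 = -0.408889/0.021186 ≈ -19.3.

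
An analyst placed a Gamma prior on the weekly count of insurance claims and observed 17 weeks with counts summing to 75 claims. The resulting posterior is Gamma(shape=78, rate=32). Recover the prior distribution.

Gamma–Poisson conjugacy: posterior shape = α + Σxᵢ, posterior rate = β + n.
So α = 78 − 75 = 3 and β = 32 − 17 = 15.

Gamma(shape=3, rate=15)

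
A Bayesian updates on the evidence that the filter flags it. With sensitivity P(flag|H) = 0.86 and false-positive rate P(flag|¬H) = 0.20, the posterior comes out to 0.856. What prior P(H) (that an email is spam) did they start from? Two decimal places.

In odds form, posterior odds = prior odds × likelihood ratio, so prior odds = posterior odds ÷ LR.
Posterior odds = 0.856/(1−0.856) = 5.9444. LR = 0.86/0.20 = 4.3000.
Prior odds = 5.9444/4.3000 = 1.3824, so P(H) = 1.3824/(1+1.3824) ≈ 0.58.

P(H) = 0.58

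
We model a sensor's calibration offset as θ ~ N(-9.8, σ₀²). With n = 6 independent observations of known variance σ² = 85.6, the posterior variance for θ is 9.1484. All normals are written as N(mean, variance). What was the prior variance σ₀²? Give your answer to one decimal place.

σ₀² = 25.5

Posterior precision equals prior precision plus data precision: 1/σ_n² = 1/σ₀² + n/σ².
So 1/σ₀² = 1/9.1484 − 6/85.6 = 0.109309 − 0.070093 = 0.039216.
Hence σ₀² = 1/0.039216 ≈ 25.5.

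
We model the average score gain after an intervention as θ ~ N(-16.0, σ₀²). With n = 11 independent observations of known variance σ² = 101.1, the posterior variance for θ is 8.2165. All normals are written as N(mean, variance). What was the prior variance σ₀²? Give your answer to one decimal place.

σ₀² = 77.5

For the Normal–Normal model with known σ², precisions add: τ_n = τ₀ + n/σ².
So 1/σ₀² = 1/8.2165 − 11/101.1 = 0.121706 − 0.108803 = 0.012903.
Hence σ₀² = 1/0.012903 ≈ 77.5.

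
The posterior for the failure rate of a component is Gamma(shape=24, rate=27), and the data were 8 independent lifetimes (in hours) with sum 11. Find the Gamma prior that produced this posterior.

For an exponential likelihood with a Gamma(α, β) prior on the rate, n observations with total T give posterior Gamma(α+n, β+T).
So α = 24 − 8 = 16 and β = 27 − 11 = 16.

Gamma(shape=16, rate=16)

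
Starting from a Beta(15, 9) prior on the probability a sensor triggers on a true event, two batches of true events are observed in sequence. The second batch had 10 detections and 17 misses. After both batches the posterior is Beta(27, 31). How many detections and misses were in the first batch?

Because Beta–binomial updating is additive in the counts, the combined data contributed (α_post−α_prior, β_post−β_prior) successes and failures.
Total across both batches: 27−15=12 detections, 31−9=22 misses.
Subtract the second batch: 12−10=2 detections and 22−17=5 misses.

2 detections and 5 misses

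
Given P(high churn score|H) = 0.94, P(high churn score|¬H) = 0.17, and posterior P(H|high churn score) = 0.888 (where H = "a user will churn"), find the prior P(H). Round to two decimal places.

P(H) = 0.59

Bayes' rule in odds form gives O(H|E) = O(H)·[P(E|H)/P(E|¬H)], hence O(H) = O(H|E)/LR.
Posterior odds = 0.888/(1−0.888) = 7.9286. LR = 0.94/0.17 = 5.5294.
Prior odds = 7.9286/5.5294 = 1.4339, so P(H) = 1.4339/(1+1.4339) ≈ 0.59.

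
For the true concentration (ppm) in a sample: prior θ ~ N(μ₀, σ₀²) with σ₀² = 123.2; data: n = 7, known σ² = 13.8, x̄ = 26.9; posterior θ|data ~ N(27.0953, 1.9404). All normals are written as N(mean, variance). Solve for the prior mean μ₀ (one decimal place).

μ₀ = 39.3

With known observation variance, the Normal–Normal posterior has precision τ_n = τ₀ + n/σ² and mean μ_n = (τ₀μ₀ + (n/σ²)x̄)/τ_n.
Here τ₀ = 1/123.2 = 0.008117 and τ_data = 7/13.8 = 0.507246, so τ_n = 0.515363.
Rearranging for μ₀: μ₀ = (μ_n·τ_n − τ_data·x̄)/τ₀ = (27.0953·0.515363 − 0.507246·26.9) / 0.008117 = 0.318998/0.008117 ≈ 39.3.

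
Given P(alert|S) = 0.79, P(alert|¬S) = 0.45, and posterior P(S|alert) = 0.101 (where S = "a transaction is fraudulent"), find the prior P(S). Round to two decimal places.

P(S) = 0.06

Bayes' rule in odds form gives O(S|E) = O(S)·[P(E|S)/P(E|¬S)], hence O(S) = O(S|E)/LR.
Posterior odds = 0.101/(1−0.101) = 0.1123. LR = 0.79/0.45 = 1.7556.
Prior odds = 0.1123/1.7556 = 0.0640, so P(S) = 0.0640/(1+0.0640) ≈ 0.06.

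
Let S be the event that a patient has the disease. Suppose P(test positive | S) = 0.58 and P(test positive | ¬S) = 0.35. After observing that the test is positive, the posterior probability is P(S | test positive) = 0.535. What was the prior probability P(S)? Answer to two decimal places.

P(S) = 0.41

Bayes' rule in odds form gives O(S|E) = O(S)·[P(E|S)/P(E|¬S)], hence O(S) = O(S|E)/LR.
Posterior odds = 0.535/(1−0.535) = 1.1505. LR = 0.58/0.35 = 1.6571.
Prior odds = 1.1505/1.6571 = 0.6943, so P(S) = 0.6943/(1+0.6943) ≈ 0.41.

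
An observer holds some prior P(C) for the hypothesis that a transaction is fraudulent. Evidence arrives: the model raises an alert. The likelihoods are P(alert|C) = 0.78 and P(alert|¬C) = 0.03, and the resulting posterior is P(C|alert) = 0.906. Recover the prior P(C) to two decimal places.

Bayes' rule in odds form gives O(C|E) = O(C)·[P(E|C)/P(E|¬C)], hence O(C) = O(C|E)/LR.
Posterior odds = 0.906/(1−0.906) = 9.6383. LR = 0.78/0.03 = 26.0000.
Prior odds = 9.6383/26.0000 = 0.3707, so P(C) = 0.3707/(1+0.3707) ≈ 0.27.

P(C) = 0.27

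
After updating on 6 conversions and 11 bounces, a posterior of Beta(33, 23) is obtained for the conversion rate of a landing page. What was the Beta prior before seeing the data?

Beta(27, 12)

Under Beta–binomial conjugacy the posterior parameters are (a+s, b+f).
So a = 33 − 6 = 27 and b = 23 − 11 = 12.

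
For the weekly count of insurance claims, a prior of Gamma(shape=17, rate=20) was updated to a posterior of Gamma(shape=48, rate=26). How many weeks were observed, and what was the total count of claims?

A Gamma(α, β) prior (rate parametrization) on a Poisson rate with n observations summing to S gives posterior Gamma(α+S, β+n).
Matching: Σxᵢ = 48 − 17 = 31 and n = 26 − 20 = 6.

n = 6 weeks with total 31 claims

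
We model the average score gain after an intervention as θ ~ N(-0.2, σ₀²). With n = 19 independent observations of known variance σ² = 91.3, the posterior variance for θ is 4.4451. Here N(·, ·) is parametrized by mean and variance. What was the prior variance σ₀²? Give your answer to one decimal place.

For the Normal–Normal model with known σ², precisions add: τ_n = τ₀ + n/σ².
So 1/σ₀² = 1/4.4451 − 19/91.3 = 0.224967 − 0.208105 = 0.016862.
Hence σ₀² = 1/0.016862 ≈ 59.3.

σ₀² = 59.3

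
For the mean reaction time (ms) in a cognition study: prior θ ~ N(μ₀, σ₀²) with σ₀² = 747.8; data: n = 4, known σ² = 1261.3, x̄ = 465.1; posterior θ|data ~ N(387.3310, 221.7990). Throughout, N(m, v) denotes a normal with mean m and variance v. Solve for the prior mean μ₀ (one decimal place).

The posterior mean is a precision-weighted average: μ_n = (τ₀μ₀ + τ_data·x̄)/(τ₀+τ_data), with τ₀=1/σ₀² and τ_data=n/σ².
Here τ₀ = 1/747.8 = 0.001337 and τ_data = 4/1261.3 = 0.003171, so τ_n = 0.004508.
Rearranging for μ₀: μ₀ = (μ_n·τ_n − τ_data·x̄)/τ₀ = (387.3310·0.004508 − 0.003171·465.1) / 0.001337 = 0.271256/0.001337 ≈ 202.9.

μ₀ = 202.9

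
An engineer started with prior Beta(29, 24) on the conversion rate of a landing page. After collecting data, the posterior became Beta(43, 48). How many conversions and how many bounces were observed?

14 conversions and 24 bounces

A Beta(α, β) prior with s successes and f failures in binomial data gives a Beta(α+s, β+f) posterior.
Match parameters: s=43−29=14, f=48−24=24.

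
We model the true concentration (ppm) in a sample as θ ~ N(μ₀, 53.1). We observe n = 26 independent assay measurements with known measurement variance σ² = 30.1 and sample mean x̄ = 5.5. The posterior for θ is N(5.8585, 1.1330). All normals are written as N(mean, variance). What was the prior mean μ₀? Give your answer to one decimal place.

The posterior mean is a precision-weighted average: μ_n = (τ₀μ₀ + τ_data·x̄)/(τ₀+τ_data), with τ₀=1/σ₀² and τ_data=n/σ².
Here τ₀ = 1/53.1 = 0.018832 and τ_data = 26/30.1 = 0.863787, so τ_n = 0.882619.
Rearranging for μ₀: μ₀ = (μ_n·τ_n − τ_data·x̄)/τ₀ = (5.8585·0.882619 − 0.863787·5.5) / 0.018832 = 0.419995/0.018832 ≈ 22.3.

μ₀ = 22.3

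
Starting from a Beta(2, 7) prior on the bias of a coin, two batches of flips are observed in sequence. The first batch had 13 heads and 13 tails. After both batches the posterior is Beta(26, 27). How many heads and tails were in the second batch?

Because Beta–binomial updating is additive in the counts, the combined data contributed (α_post−α_prior, β_post−β_prior) successes and failures.
Total across both batches: 26−2=24 heads, 27−7=20 tails.
Subtract the first batch: 24−13=11 heads and 20−13=7 tails.

11 heads and 7 tails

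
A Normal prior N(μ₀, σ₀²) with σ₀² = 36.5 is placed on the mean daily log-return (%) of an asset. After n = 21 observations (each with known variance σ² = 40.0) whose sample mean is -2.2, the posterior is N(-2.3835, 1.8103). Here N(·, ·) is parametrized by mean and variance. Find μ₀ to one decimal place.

μ₀ = -5.9

With known observation variance, the Normal–Normal posterior has precision τ_n = τ₀ + n/σ² and mean μ_n = (τ₀μ₀ + (n/σ²)x̄)/τ_n.
Here τ₀ = 1/36.5 = 0.027397 and τ_data = 21/40.0 = 0.525000, so τ_n = 0.552397.
Rearranging for μ₀: μ₀ = (μ_n·τ_n − τ_data·x̄)/τ₀ = (-2.3835·0.552397 − 0.525000·-2.2) / 0.027397 = -0.161638/0.027397 ≈ -5.9.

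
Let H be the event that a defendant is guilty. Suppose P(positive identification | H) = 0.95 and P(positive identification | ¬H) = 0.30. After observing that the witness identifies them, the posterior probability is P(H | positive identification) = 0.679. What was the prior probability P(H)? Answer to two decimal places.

In odds form, posterior odds = prior odds × likelihood ratio, so prior odds = posterior odds ÷ LR.
Posterior odds = 0.679/(1−0.679) = 2.1153. LR = 0.95/0.30 = 3.1667.
Prior odds = 2.1153/3.1667 = 0.6680, so P(H) = 0.6680/(1+0.6680) ≈ 0.40.

P(H) = 0.40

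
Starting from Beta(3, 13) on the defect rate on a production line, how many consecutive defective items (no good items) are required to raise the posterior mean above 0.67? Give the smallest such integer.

k = 24

After k defective items and 0 good items the posterior is Beta(3+k, 13), with mean (3+k)/(3+13+k).
Set (3+k)/(16+k) > 0.67 and solve: k > (0.67·16 − 3)/(1 − 0.67) = 23.394.
The smallest integer exceeding 23.394 is 24.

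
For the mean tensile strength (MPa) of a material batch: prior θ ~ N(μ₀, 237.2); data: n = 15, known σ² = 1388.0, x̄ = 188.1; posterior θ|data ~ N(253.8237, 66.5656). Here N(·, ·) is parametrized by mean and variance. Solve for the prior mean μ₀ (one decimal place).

μ₀ = 422.3

The posterior mean is a precision-weighted average: μ_n = (τ₀μ₀ + τ_data·x̄)/(τ₀+τ_data), with τ₀=1/σ₀² and τ_data=n/σ².
Here τ₀ = 1/237.2 = 0.004216 and τ_data = 15/1388.0 = 0.010807, so τ_n = 0.015023.
Rearranging for μ₀: μ₀ = (μ_n·τ_n − τ_data·x̄)/τ₀ = (253.8237·0.015023 − 0.010807·188.1) / 0.004216 = 1.780397/0.004216 ≈ 422.3.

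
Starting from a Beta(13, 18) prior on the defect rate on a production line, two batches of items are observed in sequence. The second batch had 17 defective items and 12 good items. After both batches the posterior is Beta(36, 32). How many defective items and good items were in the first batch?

Because Beta–binomial updating is additive in the counts, the combined data contributed (α_post−α_prior, β_post−β_prior) successes and failures.
Total across both batches: 36−13=23 defective items, 32−18=14 good items.
Subtract the second batch: 23−17=6 defective items and 14−12=2 good items.

6 defective items and 2 good items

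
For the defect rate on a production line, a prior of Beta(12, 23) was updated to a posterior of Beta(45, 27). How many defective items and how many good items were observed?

Beta is conjugate to the binomial likelihood: posterior = Beta(α+s, β+f).
Match parameters: s=45−12=33, f=27−23=4.

33 defective items and 4 good items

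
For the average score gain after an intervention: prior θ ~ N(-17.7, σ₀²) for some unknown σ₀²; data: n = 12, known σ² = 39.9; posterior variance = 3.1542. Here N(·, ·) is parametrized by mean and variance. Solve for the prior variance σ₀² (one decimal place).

σ₀² = 61.4

Posterior precision equals prior precision plus data precision: 1/σ_n² = 1/σ₀² + n/σ².
So 1/σ₀² = 1/3.1542 − 12/39.9 = 0.317038 − 0.300752 = 0.016286.
Hence σ₀² = 1/0.016286 ≈ 61.4.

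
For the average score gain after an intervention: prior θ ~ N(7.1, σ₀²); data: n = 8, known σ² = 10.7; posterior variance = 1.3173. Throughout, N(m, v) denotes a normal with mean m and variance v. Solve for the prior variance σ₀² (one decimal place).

For the Normal–Normal model with known σ², precisions add: τ_n = τ₀ + n/σ².
So 1/σ₀² = 1/1.3173 − 8/10.7 = 0.759129 − 0.747664 = 0.011465.
Hence σ₀² = 1/0.011465 ≈ 87.2.

σ₀² = 87.2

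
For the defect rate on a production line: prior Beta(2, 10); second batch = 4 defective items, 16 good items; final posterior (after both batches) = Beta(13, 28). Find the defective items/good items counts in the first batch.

Because Beta–binomial updating is additive in the counts, the combined data contributed (α_post−α_prior, β_post−β_prior) successes and failures.
Total across both batches: 13−2=11 defective items, 28−10=18 good items.
Subtract the second batch: 11−4=7 defective items and 18−16=2 good items.

7 defective items and 2 good items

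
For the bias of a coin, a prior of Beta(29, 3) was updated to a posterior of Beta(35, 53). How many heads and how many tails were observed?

Beta is conjugate to the binomial likelihood: posterior = Beta(a+s, b+f).
So s = 35 − 29 = 6 and f = 53 − 3 = 50.

6 heads and 50 tails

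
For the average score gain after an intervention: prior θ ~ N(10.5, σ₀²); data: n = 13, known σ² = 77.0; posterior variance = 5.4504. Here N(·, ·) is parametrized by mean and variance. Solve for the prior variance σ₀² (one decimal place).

Posterior precision equals prior precision plus data precision: 1/σ_n² = 1/σ₀² + n/σ².
So 1/σ₀² = 1/5.4504 − 13/77.0 = 0.183473 − 0.168831 = 0.014642.
Hence σ₀² = 1/0.014642 ≈ 68.3.

σ₀² = 68.3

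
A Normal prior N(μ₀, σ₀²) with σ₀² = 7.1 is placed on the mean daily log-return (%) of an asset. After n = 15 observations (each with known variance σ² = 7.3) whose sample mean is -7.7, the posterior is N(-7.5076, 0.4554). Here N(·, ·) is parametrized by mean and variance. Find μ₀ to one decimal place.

μ₀ = -4.7

With known observation variance, the Normal–Normal posterior has precision τ_n = τ₀ + n/σ² and mean μ_n = (τ₀μ₀ + (n/σ²)x̄)/τ_n.
Here τ₀ = 1/7.1 = 0.140845 and τ_data = 15/7.3 = 2.054795, so τ_n = 2.195640.
Rearranging for μ₀: μ₀ = (μ_n·τ_n − τ_data·x̄)/τ₀ = (-7.5076·2.195640 − 2.054795·-7.7) / 0.140845 = -0.662065/0.140845 ≈ -4.7.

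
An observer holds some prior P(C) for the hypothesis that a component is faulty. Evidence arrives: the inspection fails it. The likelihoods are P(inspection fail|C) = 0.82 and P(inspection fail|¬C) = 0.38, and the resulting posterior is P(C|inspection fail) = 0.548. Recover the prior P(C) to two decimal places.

Bayes' rule in odds form gives O(C|E) = O(C)·[P(E|C)/P(E|¬C)], hence O(C) = O(C|E)/LR.
Posterior odds = 0.548/(1−0.548) = 1.2124. LR = 0.82/0.38 = 2.1579.
Prior odds = 1.2124/2.1579 = 0.5618, so P(C) = 0.5618/(1+0.5618) ≈ 0.36.

P(C) = 0.36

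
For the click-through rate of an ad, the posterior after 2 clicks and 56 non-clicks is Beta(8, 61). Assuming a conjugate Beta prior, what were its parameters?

Beta(6, 5)

Under Beta–binomial conjugacy the posterior parameters are (α+s, β+f).
Subtract the data counts: 8−2=6, 61−56=5.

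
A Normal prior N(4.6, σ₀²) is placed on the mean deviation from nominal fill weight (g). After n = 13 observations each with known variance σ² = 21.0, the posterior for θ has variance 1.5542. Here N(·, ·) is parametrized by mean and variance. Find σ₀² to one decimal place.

σ₀² = 41.0

For the Normal–Normal model with known σ², precisions add: τ_n = τ₀ + n/σ².
So 1/σ₀² = 1/1.5542 − 13/21.0 = 0.643418 − 0.619048 = 0.024370.
Hence σ₀² = 1/0.024370 ≈ 41.0.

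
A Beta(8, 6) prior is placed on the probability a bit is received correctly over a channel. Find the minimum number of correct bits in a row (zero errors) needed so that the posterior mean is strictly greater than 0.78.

k = 14

After k correct bits and 0 errors the posterior is Beta(8+k, 6), with mean (8+k)/(8+6+k).
Set (8+k)/(14+k) > 0.78 and solve: k > (0.78·14 − 8)/(1 − 0.78) = 13.273.
The smallest integer exceeding 13.273 is 14, and checking k=14: (22)/(28) = 0.7857 > 0.78.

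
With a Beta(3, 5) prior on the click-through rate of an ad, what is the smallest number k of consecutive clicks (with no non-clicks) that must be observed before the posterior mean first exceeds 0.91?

k = 48

After k clicks and 0 non-clicks the posterior is Beta(3+k, 5), with mean (3+k)/(3+5+k).
Set (3+k)/(8+k) > 0.91 and solve: k > (0.91·8 − 3)/(1 − 0.91) = 47.556.
The smallest integer exceeding 47.556 is 48.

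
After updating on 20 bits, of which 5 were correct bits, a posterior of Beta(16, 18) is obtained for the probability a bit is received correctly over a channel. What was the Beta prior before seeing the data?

Beta(11, 3)

Beta is conjugate to the binomial likelihood: posterior = Beta(a+s, b+f).
So a = 16 − 5 = 11 and b = 18 − 15 = 3.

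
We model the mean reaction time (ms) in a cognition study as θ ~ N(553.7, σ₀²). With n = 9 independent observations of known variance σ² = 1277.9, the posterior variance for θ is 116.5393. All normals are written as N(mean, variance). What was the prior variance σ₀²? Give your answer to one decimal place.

For the Normal–Normal model with known σ², precisions add: τ_n = τ₀ + n/σ².
So 1/σ₀² = 1/116.5393 − 9/1277.9 = 0.008581 − 0.007043 = 0.001538.
Hence σ₀² = 1/0.001538 ≈ 650.2.

σ₀² = 650.2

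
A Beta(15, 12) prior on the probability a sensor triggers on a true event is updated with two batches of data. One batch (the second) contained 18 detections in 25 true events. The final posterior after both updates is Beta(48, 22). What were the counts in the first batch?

15 detections and 3 misses

Sequential conjugate updates are equivalent to a single update on the pooled data, so total successes = posterior α − prior α and total failures = posterior β − prior β.
Total across both batches: 48−15=33 detections, 22−12=10 misses.
Subtract the second batch: 33−18=15 detections and 10−7=3 misses.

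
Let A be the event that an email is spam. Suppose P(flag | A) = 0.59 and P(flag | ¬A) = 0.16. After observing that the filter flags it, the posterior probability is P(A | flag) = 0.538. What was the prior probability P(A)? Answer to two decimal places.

P(A) = 0.24

In odds form, posterior odds = prior odds × likelihood ratio, so prior odds = posterior odds ÷ LR.
Posterior odds = 0.538/(1−0.538) = 1.1645. LR = 0.59/0.16 = 3.6875.
Prior odds = 1.1645/3.6875 = 0.3158, so P(A) = 0.3158/(1+0.3158) ≈ 0.24.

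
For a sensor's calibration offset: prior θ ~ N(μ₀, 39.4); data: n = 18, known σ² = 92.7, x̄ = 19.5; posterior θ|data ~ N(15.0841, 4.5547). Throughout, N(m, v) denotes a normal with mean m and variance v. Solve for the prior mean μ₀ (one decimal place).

With known observation variance, the Normal–Normal posterior has precision τ_n = τ₀ + n/σ² and mean μ_n = (τ₀μ₀ + (n/σ²)x̄)/τ_n.
Here τ₀ = 1/39.4 = 0.025381 and τ_data = 18/92.7 = 0.194175, so τ_n = 0.219556.
Rearranging for μ₀: μ₀ = (μ_n·τ_n − τ_data·x̄)/τ₀ = (15.0841·0.219556 − 0.194175·19.5) / 0.025381 = -0.474608/0.025381 ≈ -18.7.

μ₀ = -18.7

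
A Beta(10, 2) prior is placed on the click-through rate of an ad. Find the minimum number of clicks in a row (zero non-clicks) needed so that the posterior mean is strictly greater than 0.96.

k = 39

After k clicks and 0 non-clicks the posterior is Beta(10+k, 2), with mean (10+k)/(10+2+k).
Set (10+k)/(12+k) > 0.96 and solve: k > (0.96·12 − 10)/(1 − 0.96) = 38.000.
The smallest integer exceeding 38.000 is 39, and checking k=39: (49)/(51) = 0.9608 > 0.96.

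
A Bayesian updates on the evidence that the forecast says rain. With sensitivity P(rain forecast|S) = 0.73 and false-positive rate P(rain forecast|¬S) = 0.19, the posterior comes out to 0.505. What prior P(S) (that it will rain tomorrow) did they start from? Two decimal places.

Bayes' rule in odds form gives O(S|E) = O(S)·[P(E|S)/P(E|¬S)], hence O(S) = O(S|E)/LR.
Posterior odds = 0.505/(1−0.505) = 1.0202. LR = 0.73/0.19 = 3.8421.
Prior odds = 1.0202/3.8421 = 0.2655, so P(S) = 0.2655/(1+0.2655) ≈ 0.21.

P(S) = 0.21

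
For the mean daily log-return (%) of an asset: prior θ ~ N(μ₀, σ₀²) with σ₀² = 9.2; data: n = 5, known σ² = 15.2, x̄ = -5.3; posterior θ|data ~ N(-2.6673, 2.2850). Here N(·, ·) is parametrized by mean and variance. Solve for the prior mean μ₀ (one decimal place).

μ₀ = 5.3

With known observation variance, the Normal–Normal posterior has precision τ_n = τ₀ + n/σ² and mean μ_n = (τ₀μ₀ + (n/σ²)x̄)/τ_n.
Here τ₀ = 1/9.2 = 0.108696 and τ_data = 5/15.2 = 0.328947, so τ_n = 0.437643.
Rearranging for μ₀: μ₀ = (μ_n·τ_n − τ_data·x̄)/τ₀ = (-2.6673·0.437643 − 0.328947·-5.3) / 0.108696 = 0.576094/0.108696 ≈ 5.3.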